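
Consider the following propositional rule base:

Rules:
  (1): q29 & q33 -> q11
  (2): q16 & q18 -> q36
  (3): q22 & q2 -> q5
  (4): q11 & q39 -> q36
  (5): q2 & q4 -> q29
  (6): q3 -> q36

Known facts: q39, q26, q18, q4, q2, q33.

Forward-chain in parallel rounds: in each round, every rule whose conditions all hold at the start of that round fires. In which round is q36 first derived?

3

[1] (5) [q2 & q4 -> q29]. ⇒ new: q29.
[2] (1) [q29 & q33 -> q11]. ⇒ new: q11.
[3] (4) [q11 & q39 -> q36]. ⇒ new: q36.
q36 first appears in round 3.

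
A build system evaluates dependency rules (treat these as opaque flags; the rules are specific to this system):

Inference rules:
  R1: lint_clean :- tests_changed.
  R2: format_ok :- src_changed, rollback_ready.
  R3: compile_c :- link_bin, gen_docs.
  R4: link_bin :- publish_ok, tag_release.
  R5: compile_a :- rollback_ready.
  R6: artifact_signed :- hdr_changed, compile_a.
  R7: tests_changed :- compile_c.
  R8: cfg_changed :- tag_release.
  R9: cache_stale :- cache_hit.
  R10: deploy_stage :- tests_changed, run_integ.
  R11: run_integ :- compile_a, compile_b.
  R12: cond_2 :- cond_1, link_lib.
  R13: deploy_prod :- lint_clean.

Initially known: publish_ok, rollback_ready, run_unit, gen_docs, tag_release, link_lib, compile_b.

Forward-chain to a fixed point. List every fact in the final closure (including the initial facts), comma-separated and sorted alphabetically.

Round 1 fires R4, R5, R8, giving link_bin, compile_a, cfg_changed.
Round 2 fires R3, R11, giving compile_c, run_integ.
Round 3 fires R7, giving tests_changed.
Round 4 fires R1, R10, giving lint_clean, deploy_stage.
Round 5 fires R13, giving deploy_prod.

cfg_changed, compile_a, compile_b, compile_c, deploy_prod, deploy_stage, gen_docs, link_bin, link_lib, lint_clean, publish_ok, rollback_ready, run_integ, run_unit, tag_release, tests_changed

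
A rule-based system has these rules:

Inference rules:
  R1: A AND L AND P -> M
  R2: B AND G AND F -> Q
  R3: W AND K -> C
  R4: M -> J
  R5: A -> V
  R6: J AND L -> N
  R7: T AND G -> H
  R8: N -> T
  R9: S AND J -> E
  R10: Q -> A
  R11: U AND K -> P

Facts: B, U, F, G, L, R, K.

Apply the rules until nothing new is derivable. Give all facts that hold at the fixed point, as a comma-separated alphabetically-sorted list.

[1] R2 [B AND G AND F -> Q]; R11 [U AND K -> P]. ⇒ new: Q, P.
[2] R10 [Q -> A]. ⇒ new: A.
[3] R1 [A AND L AND P -> M]; R5 [A -> V]. ⇒ new: M, V.
[4] R4 [M -> J]. ⇒ new: J.
[5] R6 [J AND L -> N]. ⇒ new: N.
[6] R8 [N -> T]. ⇒ new: T.
[7] R7 [T AND G -> H]. ⇒ new: H.

A, B, F, G, H, J, K, L, M, N, P, Q, R, T, U, V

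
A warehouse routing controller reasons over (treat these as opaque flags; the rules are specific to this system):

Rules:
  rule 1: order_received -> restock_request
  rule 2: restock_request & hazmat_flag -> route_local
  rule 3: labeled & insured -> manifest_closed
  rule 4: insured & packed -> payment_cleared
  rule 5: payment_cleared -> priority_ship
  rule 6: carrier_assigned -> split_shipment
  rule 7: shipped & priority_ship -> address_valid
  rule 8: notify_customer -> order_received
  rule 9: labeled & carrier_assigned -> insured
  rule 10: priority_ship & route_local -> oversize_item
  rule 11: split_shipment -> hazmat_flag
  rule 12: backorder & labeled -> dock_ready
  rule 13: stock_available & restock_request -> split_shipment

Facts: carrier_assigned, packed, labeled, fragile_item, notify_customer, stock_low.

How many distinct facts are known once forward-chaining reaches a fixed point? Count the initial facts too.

Round 1: rule 6 [carrier_assigned -> split_shipment]; rule 8 [notify_customer -> order_received]; rule 9 [labeled & carrier_assigned -> insured]. Adds split_shipment, order_received, insured.
Round 2: rule 1 [order_received -> restock_request]; rule 3 [labeled & insured -> manifest_closed]; rule 4 [insured & packed -> payment_cleared]; rule 11 [split_shipment -> hazmat_flag]. Adds restock_request, manifest_closed, payment_cleared, hazmat_flag.
Round 3: rule 2 [restock_request & hazmat_flag -> route_local]; rule 5 [payment_cleared -> priority_ship]. Adds route_local, priority_ship.
Round 4: rule 10 [priority_ship & route_local -> oversize_item]. Adds oversize_item.
Closure: {carrier_assigned, fragile_item, hazmat_flag, insured, labeled, manifest_closed, notify_customer, order_received, oversize_item, packed, payment_cleared, priority_ship, restock_request, route_local, split_shipment, stock_low} — 16 facts.

16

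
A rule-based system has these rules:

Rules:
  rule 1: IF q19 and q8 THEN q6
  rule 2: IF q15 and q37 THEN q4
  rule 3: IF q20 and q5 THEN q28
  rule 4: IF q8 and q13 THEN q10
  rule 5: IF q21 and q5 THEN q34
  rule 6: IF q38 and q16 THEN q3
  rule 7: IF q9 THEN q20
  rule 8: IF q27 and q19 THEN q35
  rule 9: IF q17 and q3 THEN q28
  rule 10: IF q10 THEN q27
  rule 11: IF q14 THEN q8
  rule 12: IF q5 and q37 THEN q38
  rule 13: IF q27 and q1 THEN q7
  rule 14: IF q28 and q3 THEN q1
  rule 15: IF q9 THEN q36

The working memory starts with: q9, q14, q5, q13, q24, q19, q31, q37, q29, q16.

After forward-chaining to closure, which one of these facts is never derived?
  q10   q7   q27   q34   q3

Round 1 — rule 7, rule 11, rule 12, rule 15, derive q20, q8, q38, q36.
Round 2 — rule 1, rule 3, rule 4, rule 6, derive q6, q28, q10, q3.
Round 3 — rule 10, rule 14, derive q27, q1.
Round 4 — rule 8, rule 13, derive q35, q7.
Derived: q10 (round 2), q3 (round 2), q27 (round 3), q7 (round 4). q34 never appears in any round.

q34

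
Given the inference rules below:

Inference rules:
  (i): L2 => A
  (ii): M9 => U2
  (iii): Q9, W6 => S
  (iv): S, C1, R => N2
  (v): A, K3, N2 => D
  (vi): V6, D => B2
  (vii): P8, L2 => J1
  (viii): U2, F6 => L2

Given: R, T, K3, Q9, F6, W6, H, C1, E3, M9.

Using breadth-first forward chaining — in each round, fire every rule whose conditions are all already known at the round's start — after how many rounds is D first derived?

4

Round 1: (ii) [M9 => U2]; (iii) [Q9, W6 => S]. New: U2, S.
Round 2: (iv) [S, C1, R => N2]; (viii) [U2, F6 => L2]. New: N2, L2.
Round 3: (i) [L2 => A]. New: A.
Round 4: (v) [A, K3, N2 => D]. New: D.
D first appears in round 4.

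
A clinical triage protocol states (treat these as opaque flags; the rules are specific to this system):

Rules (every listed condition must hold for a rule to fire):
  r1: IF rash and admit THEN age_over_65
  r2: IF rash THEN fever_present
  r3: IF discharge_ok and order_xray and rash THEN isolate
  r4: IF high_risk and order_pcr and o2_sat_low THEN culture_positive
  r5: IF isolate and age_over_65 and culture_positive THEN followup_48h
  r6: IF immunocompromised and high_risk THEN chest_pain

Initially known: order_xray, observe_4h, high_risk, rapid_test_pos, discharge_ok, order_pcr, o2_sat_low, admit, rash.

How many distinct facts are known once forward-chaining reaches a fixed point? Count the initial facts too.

14

Round 1: r1 [IF rash and admit THEN age_over_65]; r2 [IF rash THEN fever_present]; r3 [IF discharge_ok and order_xray and rash THEN isolate]; r4 [IF high_risk and order_pcr and o2_sat_low THEN culture_positive]. Adds age_over_65, fever_present, isolate, culture_positive.
Round 2: r5 [IF isolate and age_over_65 and culture_positive THEN followup_48h]. Adds followup_48h.
Closure: {admit, age_over_65, culture_positive, discharge_ok, fever_present, followup_48h, high_risk, isolate, o2_sat_low, observe_4h, order_pcr, order_xray, rapid_test_pos, rash} — 14 facts.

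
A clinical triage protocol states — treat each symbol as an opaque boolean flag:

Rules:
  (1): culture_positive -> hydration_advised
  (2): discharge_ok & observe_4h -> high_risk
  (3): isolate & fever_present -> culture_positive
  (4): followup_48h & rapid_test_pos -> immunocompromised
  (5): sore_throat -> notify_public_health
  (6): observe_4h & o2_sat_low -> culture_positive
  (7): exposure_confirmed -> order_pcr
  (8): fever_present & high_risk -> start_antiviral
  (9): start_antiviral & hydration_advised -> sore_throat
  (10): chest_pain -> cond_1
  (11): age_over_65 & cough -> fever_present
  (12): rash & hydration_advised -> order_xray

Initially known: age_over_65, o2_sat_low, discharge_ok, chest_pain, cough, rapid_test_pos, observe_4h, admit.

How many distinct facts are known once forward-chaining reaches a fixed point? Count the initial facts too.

16

Round 1 fires (2), (6), (10), (11), giving high_risk, culture_positive, cond_1, fever_present.
Round 2 fires (1), (8), giving hydration_advised, start_antiviral.
Round 3 fires (9), giving sore_throat.
Round 4 fires (5), giving notify_public_health.
Closure: {admit, age_over_65, chest_pain, cond_1, cough, culture_positive, discharge_ok, fever_present, high_risk, hydration_advised, notify_public_health, o2_sat_low, observe_4h, rapid_test_pos, sore_throat, start_antiviral} — 16 facts.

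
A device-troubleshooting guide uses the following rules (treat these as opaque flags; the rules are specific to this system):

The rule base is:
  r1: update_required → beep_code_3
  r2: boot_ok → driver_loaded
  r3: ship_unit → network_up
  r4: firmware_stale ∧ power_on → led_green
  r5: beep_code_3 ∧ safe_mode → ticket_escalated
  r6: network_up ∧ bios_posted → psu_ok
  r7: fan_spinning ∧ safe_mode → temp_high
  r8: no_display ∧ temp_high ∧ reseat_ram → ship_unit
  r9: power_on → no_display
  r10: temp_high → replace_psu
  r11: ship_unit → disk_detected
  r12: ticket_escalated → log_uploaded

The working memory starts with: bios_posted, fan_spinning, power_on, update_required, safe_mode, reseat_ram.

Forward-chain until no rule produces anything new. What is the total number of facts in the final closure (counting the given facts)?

16

[1] r1 [update_required → beep_code_3]; r7 [fan_spinning ∧ safe_mode → temp_high]; r9 [power_on → no_display]. ⇒ new: beep_code_3, temp_high, no_display.
[2] r5 [beep_code_3 ∧ safe_mode → ticket_escalated]; r8 [no_display ∧ temp_high ∧ reseat_ram → ship_unit]; r10 [temp_high → replace_psu]. ⇒ new: ticket_escalated, ship_unit, replace_psu.
[3] r3 [ship_unit → network_up]; r11 [ship_unit → disk_detected]; r12 [ticket_escalated → log_uploaded]. ⇒ new: network_up, disk_detected, log_uploaded.
[4] r6 [network_up ∧ bios_posted → psu_ok]. ⇒ new: psu_ok.
Closure: {beep_code_3, bios_posted, disk_detected, fan_spinning, log_uploaded, network_up, no_display, power_on, psu_ok, replace_psu, reseat_ram, safe_mode, ship_unit, temp_high, ticket_escalated, update_required} — 16 facts.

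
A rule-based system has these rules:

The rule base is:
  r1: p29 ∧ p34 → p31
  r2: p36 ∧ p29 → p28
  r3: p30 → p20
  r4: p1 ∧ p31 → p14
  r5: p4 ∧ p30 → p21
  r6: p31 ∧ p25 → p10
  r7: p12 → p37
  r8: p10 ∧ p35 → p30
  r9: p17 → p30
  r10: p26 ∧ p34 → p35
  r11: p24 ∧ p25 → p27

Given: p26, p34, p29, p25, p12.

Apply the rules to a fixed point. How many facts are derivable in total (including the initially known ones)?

Round 1 fires r1, r7, r10, giving p31, p37, p35.
Round 2 fires r6, giving p10.
Round 3 fires r8, giving p30.
Round 4 fires r3, giving p20.
Closure: {p10, p12, p20, p25, p26, p29, p30, p31, p34, p35, p37} — 11 facts.

11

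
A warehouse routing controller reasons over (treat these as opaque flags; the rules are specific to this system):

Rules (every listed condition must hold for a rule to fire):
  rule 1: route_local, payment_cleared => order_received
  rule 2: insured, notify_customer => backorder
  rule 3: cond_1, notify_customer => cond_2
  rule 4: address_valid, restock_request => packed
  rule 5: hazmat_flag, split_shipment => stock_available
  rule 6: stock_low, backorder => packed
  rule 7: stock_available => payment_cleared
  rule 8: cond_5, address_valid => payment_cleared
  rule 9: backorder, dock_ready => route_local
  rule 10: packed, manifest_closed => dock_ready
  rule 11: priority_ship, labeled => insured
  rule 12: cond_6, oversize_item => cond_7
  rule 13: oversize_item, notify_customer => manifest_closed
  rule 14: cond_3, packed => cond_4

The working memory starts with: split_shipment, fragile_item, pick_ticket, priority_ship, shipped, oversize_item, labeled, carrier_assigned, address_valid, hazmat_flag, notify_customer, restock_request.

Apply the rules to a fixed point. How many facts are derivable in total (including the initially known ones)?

Round 1: rule 4 [address_valid, restock_request => packed]; rule 5 [hazmat_flag, split_shipment => stock_available]; rule 11 [priority_ship, labeled => insured]; rule 13 [oversize_item, notify_customer => manifest_closed]. Adds packed, stock_available, insured, manifest_closed.
Round 2: rule 2 [insured, notify_customer => backorder]; rule 7 [stock_available => payment_cleared]; rule 10 [packed, manifest_closed => dock_ready]. Adds backorder, payment_cleared, dock_ready.
Round 3: rule 9 [backorder, dock_ready => route_local]. Adds route_local.
Round 4: rule 1 [route_local, payment_cleared => order_received]. Adds order_received.
Closure: {address_valid, backorder, carrier_assigned, dock_ready, fragile_item, hazmat_flag, insured, labeled, manifest_closed, notify_customer, order_received, oversize_item, packed, payment_cleared, pick_ticket, priority_ship, restock_request, route_local, shipped, split_shipment, stock_available} — 21 facts.

21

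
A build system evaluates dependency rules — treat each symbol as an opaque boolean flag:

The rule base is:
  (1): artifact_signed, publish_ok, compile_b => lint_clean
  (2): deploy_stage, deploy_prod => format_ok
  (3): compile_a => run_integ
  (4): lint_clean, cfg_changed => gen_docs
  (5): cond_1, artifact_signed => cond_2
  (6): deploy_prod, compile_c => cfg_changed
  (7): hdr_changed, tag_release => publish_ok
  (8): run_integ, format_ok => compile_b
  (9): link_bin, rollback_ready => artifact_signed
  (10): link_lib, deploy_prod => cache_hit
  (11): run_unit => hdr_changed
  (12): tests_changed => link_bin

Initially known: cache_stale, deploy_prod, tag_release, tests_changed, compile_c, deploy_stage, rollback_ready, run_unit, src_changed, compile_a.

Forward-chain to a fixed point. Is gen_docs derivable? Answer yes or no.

yes

Round 1: (2) [deploy_stage, deploy_prod => format_ok]; (3) [compile_a => run_integ]; (6) [deploy_prod, compile_c => cfg_changed]; (11) [run_unit => hdr_changed]; (12) [tests_changed => link_bin]. Adds format_ok, run_integ, cfg_changed, hdr_changed, link_bin.
Round 2: (7) [hdr_changed, tag_release => publish_ok]; (8) [run_integ, format_ok => compile_b]; (9) [link_bin, rollback_ready => artifact_signed]. Adds publish_ok, compile_b, artifact_signed.
Round 3: (1) [artifact_signed, publish_ok, compile_b => lint_clean]. Adds lint_clean.
Round 4: (4) [lint_clean, cfg_changed => gen_docs]. Adds gen_docs.
gen_docs appears in round 4, so it is derivable.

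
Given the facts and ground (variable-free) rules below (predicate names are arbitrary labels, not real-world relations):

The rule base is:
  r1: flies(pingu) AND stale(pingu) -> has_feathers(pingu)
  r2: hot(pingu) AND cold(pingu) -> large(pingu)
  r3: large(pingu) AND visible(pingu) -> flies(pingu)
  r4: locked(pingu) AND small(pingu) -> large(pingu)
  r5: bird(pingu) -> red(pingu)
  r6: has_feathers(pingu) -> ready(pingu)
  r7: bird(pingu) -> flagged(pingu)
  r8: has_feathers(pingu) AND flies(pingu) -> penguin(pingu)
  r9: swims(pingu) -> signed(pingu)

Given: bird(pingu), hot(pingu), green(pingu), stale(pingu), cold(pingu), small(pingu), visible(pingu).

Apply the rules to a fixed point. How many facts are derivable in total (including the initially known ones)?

Round 1 fires r2, r5, r7, giving large(pingu), red(pingu), flagged(pingu).
Round 2 fires r3, giving flies(pingu).
Round 3 fires r1, giving has_feathers(pingu).
Round 4 fires r6, r8, giving ready(pingu), penguin(pingu).
Closure: {bird(pingu), cold(pingu), flagged(pingu), flies(pingu), green(pingu), has_feathers(pingu), hot(pingu), large(pingu), penguin(pingu), ready(pingu), red(pingu), small(pingu), stale(pingu), visible(pingu)} — 14 facts.

14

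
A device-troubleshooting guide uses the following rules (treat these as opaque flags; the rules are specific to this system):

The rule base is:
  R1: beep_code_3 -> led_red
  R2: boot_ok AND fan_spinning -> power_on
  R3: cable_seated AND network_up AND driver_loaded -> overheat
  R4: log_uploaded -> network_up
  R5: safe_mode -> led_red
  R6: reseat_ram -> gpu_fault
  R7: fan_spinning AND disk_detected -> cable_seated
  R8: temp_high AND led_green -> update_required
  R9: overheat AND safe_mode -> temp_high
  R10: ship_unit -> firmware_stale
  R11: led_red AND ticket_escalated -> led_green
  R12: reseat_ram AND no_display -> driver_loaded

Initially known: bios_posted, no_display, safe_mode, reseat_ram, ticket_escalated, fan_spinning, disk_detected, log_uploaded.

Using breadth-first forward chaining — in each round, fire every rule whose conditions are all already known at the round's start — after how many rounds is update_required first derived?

4

[1] R4 [log_uploaded -> network_up]; R5 [safe_mode -> led_red]; R6 [reseat_ram -> gpu_fault]; R7 [fan_spinning AND disk_detected -> cable_seated]; R12 [reseat_ram AND no_display -> driver_loaded]. ⇒ new: network_up, led_red, gpu_fault, cable_seated, driver_loaded.
[2] R3 [cable_seated AND network_up AND driver_loaded -> overheat]; R11 [led_red AND ticket_escalated -> led_green]. ⇒ new: overheat, led_green.
[3] R9 [overheat AND safe_mode -> temp_high]. ⇒ new: temp_high.
[4] R8 [temp_high AND led_green -> update_required]. ⇒ new: update_required.
update_required first appears in round 4.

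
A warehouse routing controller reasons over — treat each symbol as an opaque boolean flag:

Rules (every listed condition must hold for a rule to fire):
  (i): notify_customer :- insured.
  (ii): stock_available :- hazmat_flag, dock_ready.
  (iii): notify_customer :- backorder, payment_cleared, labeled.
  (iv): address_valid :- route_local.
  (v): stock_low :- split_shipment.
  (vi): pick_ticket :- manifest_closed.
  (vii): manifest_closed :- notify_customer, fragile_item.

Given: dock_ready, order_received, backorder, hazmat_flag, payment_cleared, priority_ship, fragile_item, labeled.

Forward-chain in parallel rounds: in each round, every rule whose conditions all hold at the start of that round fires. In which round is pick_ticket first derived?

3

Round 1: (ii) [stock_available :- hazmat_flag, dock_ready.]; (iii) [notify_customer :- backorder, payment_cleared, labeled.]. New: stock_available, notify_customer.
Round 2: (vii) [manifest_closed :- notify_customer, fragile_item.]. New: manifest_closed.
Round 3: (vi) [pick_ticket :- manifest_closed.]. New: pick_ticket.
pick_ticket first appears in round 3.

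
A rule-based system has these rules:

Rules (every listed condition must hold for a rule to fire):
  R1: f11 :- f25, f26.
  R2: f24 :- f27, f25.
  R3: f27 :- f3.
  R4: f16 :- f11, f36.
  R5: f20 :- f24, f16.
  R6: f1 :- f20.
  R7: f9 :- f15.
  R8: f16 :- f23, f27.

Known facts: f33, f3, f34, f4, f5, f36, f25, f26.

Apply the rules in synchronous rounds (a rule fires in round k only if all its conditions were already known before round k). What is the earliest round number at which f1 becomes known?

4

Round 1: R1 [f11 :- f25, f26.]; R3 [f27 :- f3.]. Adds f11, f27.
Round 2: R2 [f24 :- f27, f25.]; R4 [f16 :- f11, f36.]. Adds f24, f16.
Round 3: R5 [f20 :- f24, f16.]. Adds f20.
Round 4: R6 [f1 :- f20.]. Adds f1.
f1 first appears in round 4.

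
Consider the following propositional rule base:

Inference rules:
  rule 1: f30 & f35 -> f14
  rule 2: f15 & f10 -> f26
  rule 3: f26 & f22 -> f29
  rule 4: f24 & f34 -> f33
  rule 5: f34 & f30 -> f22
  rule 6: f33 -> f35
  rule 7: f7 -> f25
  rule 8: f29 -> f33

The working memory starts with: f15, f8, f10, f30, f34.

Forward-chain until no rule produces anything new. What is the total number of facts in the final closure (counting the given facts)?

11

Round 1: rule 2 [f15 & f10 -> f26]; rule 5 [f34 & f30 -> f22]. Adds f26, f22.
Round 2: rule 3 [f26 & f22 -> f29]. Adds f29.
Round 3: rule 8 [f29 -> f33]. Adds f33.
Round 4: rule 6 [f33 -> f35]. Adds f35.
Round 5: rule 1 [f30 & f35 -> f14]. Adds f14.
Closure: {f10, f14, f15, f22, f26, f29, f30, f33, f34, f35, f8} — 11 facts.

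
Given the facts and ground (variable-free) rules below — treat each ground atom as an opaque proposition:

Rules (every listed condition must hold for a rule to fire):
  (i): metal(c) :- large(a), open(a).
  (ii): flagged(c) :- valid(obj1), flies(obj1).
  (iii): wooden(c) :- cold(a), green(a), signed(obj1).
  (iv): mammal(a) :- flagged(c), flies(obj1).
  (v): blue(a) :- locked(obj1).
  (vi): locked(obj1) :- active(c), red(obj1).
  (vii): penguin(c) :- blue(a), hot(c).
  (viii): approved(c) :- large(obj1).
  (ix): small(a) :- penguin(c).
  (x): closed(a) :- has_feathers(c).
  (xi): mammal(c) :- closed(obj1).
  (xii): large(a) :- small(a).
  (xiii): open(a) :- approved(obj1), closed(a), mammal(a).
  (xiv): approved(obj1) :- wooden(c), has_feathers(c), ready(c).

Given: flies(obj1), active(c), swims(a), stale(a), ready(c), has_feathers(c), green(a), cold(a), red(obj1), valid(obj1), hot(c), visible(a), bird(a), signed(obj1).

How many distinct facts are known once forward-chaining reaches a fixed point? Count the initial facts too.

Round 1 fires (ii), (iii), (vi), (x), giving flagged(c), wooden(c), locked(obj1), closed(a).
Round 2 fires (iv), (v), (xiv), giving mammal(a), blue(a), approved(obj1).
Round 3 fires (vii), (xiii), giving penguin(c), open(a).
Round 4 fires (ix), giving small(a).
Round 5 fires (xii), giving large(a).
Round 6 fires (i), giving metal(c).
Closure: {active(c), approved(obj1), bird(a), blue(a), closed(a), cold(a), flagged(c), flies(obj1), green(a), has_feathers(c), hot(c), large(a), locked(obj1), mammal(a), metal(c), open(a), penguin(c), ready(c), red(obj1), signed(obj1), small(a), stale(a), swims(a), valid(obj1), visible(a), wooden(c)} — 26 facts.

26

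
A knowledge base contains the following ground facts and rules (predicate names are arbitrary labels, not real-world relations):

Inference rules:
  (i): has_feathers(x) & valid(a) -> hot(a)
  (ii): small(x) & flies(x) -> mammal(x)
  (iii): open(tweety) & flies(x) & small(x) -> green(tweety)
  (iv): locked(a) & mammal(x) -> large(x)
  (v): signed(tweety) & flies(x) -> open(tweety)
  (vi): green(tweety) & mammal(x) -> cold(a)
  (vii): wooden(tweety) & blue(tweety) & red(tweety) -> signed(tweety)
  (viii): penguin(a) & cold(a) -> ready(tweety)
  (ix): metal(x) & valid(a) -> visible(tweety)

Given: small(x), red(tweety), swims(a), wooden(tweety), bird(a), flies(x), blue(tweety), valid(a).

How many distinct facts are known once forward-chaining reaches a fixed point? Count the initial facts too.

Round 1 — (ii), (vii), derive mammal(x), signed(tweety).
Round 2 — (v), derive open(tweety).
Round 3 — (iii), derive green(tweety).
Round 4 — (vi), derive cold(a).
Closure: {bird(a), blue(tweety), cold(a), flies(x), green(tweety), mammal(x), open(tweety), red(tweety), signed(tweety), small(x), swims(a), valid(a), wooden(tweety)} — 13 facts.

13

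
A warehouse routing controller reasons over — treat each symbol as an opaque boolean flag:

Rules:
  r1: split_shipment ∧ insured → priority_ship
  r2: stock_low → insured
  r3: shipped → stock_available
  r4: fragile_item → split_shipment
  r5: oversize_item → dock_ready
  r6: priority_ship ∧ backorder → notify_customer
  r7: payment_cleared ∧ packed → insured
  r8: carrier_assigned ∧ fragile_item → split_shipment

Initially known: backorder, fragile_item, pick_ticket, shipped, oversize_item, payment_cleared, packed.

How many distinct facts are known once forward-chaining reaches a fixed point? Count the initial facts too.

Round 1 — r3, r4, r5, r7, derive stock_available, split_shipment, dock_ready, insured.
Round 2 — r1, derive priority_ship.
Round 3 — r6, derive notify_customer.
Closure: {backorder, dock_ready, fragile_item, insured, notify_customer, oversize_item, packed, payment_cleared, pick_ticket, priority_ship, shipped, split_shipment, stock_available} — 13 facts.

13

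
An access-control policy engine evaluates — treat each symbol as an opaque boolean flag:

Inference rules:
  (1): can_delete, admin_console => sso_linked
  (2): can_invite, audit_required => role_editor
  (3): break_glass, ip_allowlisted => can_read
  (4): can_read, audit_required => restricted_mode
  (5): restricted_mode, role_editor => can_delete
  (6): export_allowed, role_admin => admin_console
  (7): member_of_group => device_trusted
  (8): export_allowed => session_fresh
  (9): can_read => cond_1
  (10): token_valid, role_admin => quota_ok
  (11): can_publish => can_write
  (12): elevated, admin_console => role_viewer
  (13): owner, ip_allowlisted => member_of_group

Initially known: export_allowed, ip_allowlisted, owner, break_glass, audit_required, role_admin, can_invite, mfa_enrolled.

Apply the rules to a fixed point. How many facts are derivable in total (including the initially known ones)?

18

Round 1: (2) [can_invite, audit_required => role_editor]; (3) [break_glass, ip_allowlisted => can_read]; (6) [export_allowed, role_admin => admin_console]; (8) [export_allowed => session_fresh]; (13) [owner, ip_allowlisted => member_of_group]. Adds role_editor, can_read, admin_console, session_fresh, member_of_group.
Round 2: (4) [can_read, audit_required => restricted_mode]; (7) [member_of_group => device_trusted]; (9) [can_read => cond_1]. Adds restricted_mode, device_trusted, cond_1.
Round 3: (5) [restricted_mode, role_editor => can_delete]. Adds can_delete.
Round 4: (1) [can_delete, admin_console => sso_linked]. Adds sso_linked.
Closure: {admin_console, audit_required, break_glass, can_delete, can_invite, can_read, cond_1, device_trusted, export_allowed, ip_allowlisted, member_of_group, mfa_enrolled, owner, restricted_mode, role_admin, role_editor, session_fresh, sso_linked} — 18 facts.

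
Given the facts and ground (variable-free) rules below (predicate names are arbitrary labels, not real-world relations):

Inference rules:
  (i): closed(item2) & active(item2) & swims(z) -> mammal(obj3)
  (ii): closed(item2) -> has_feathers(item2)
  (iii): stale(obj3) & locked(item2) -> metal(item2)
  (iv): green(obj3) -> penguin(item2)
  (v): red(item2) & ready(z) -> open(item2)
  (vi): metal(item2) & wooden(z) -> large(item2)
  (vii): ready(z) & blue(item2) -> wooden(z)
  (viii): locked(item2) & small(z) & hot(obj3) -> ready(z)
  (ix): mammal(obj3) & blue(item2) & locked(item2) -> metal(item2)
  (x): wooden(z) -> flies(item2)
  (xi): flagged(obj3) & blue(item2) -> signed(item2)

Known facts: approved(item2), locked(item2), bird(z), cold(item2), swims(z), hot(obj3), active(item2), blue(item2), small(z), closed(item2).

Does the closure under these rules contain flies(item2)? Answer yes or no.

Round 1 — (i), (ii), (viii), derive mammal(obj3), has_feathers(item2), ready(z).
Round 2 — (vii), (ix), derive wooden(z), metal(item2).
Round 3 — (vi), (x), derive large(item2), flies(item2).
flies(item2) appears in round 3, so it is derivable.

yes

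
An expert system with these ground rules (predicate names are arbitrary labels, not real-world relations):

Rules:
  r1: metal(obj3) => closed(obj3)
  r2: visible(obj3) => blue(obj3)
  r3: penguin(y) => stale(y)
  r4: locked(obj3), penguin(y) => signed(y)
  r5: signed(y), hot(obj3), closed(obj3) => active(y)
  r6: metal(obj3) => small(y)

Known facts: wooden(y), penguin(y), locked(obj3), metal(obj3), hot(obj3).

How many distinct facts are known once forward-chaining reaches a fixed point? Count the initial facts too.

10

Round 1: r1 [metal(obj3) => closed(obj3)]; r3 [penguin(y) => stale(y)]; r4 [locked(obj3), penguin(y) => signed(y)]; r6 [metal(obj3) => small(y)]. New: closed(obj3), stale(y), signed(y), small(y).
Round 2: r5 [signed(y), hot(obj3), closed(obj3) => active(y)]. New: active(y).
Closure: {active(y), closed(obj3), hot(obj3), locked(obj3), metal(obj3), penguin(y), signed(y), small(y), stale(y), wooden(y)} — 10 facts.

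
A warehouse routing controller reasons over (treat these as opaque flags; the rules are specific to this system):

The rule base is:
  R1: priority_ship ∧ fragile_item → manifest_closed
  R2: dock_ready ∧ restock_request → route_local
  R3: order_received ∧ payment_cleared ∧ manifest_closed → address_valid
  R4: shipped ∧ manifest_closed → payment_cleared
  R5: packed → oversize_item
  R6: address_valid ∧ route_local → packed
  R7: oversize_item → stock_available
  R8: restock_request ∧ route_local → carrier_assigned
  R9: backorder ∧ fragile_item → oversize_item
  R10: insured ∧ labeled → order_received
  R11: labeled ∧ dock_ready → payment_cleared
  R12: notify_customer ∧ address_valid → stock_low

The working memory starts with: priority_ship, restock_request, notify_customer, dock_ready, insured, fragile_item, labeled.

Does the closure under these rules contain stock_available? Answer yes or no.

[1] R1 [priority_ship ∧ fragile_item → manifest_closed]; R2 [dock_ready ∧ restock_request → route_local]; R10 [insured ∧ labeled → order_received]; R11 [labeled ∧ dock_ready → payment_cleared]. ⇒ new: manifest_closed, route_local, order_received, payment_cleared.
[2] R3 [order_received ∧ payment_cleared ∧ manifest_closed → address_valid]; R8 [restock_request ∧ route_local → carrier_assigned]. ⇒ new: address_valid, carrier_assigned.
[3] R6 [address_valid ∧ route_local → packed]; R12 [notify_customer ∧ address_valid → stock_low]. ⇒ new: packed, stock_low.
[4] R5 [packed → oversize_item]. ⇒ new: oversize_item.
[5] R7 [oversize_item → stock_available]. ⇒ new: stock_available.
stock_available appears in round 5, so it is derivable.

yes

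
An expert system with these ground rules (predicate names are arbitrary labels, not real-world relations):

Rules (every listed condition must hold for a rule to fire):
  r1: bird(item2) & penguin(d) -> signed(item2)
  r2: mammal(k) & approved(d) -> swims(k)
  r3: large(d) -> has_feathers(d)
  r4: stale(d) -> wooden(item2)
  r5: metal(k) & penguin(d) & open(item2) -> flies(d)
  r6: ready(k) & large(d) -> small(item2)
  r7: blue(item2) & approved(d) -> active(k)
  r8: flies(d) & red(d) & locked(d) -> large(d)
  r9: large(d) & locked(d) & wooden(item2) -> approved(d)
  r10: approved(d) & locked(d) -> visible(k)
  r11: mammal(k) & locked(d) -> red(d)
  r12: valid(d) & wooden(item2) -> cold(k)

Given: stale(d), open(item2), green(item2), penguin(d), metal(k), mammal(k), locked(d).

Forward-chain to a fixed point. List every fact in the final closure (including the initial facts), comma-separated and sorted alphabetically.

Round 1 fires r4, r5, r11, giving wooden(item2), flies(d), red(d).
Round 2 fires r8, giving large(d).
Round 3 fires r3, r9, giving has_feathers(d), approved(d).
Round 4 fires r2, r10, giving swims(k), visible(k).

approved(d), flies(d), green(item2), has_feathers(d), large(d), locked(d), mammal(k), metal(k), open(item2), penguin(d), red(d), stale(d), swims(k), visible(k), wooden(item2)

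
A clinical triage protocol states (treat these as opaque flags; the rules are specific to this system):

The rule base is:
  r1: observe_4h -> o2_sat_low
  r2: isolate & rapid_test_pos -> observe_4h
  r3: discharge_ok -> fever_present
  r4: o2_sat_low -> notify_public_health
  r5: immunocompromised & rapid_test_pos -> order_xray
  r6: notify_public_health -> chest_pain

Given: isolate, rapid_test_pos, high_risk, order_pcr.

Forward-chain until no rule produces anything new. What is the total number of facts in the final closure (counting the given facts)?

8

Round 1 — r2, derive observe_4h.
Round 2 — r1, derive o2_sat_low.
Round 3 — r4, derive notify_public_health.
Round 4 — r6, derive chest_pain.
Closure: {chest_pain, high_risk, isolate, notify_public_health, o2_sat_low, observe_4h, order_pcr, rapid_test_pos} — 8 facts.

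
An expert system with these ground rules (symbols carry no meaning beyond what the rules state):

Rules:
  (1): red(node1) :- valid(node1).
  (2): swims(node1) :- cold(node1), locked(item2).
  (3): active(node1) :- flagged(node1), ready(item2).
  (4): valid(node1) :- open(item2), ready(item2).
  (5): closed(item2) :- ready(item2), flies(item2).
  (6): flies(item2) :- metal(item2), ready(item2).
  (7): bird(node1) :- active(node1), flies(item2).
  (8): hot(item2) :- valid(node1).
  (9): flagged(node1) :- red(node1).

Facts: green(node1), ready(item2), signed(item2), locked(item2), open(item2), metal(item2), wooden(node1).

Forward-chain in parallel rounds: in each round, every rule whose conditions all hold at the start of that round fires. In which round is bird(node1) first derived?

5

Round 1: (4) [valid(node1) :- open(item2), ready(item2).]; (6) [flies(item2) :- metal(item2), ready(item2).]. New: valid(node1), flies(item2).
Round 2: (1) [red(node1) :- valid(node1).]; (5) [closed(item2) :- ready(item2), flies(item2).]; (8) [hot(item2) :- valid(node1).]. New: red(node1), closed(item2), hot(item2).
Round 3: (9) [flagged(node1) :- red(node1).]. New: flagged(node1).
Round 4: (3) [active(node1) :- flagged(node1), ready(item2).]. New: active(node1).
Round 5: (7) [bird(node1) :- active(node1), flies(item2).]. New: bird(node1).
bird(node1) first appears in round 5.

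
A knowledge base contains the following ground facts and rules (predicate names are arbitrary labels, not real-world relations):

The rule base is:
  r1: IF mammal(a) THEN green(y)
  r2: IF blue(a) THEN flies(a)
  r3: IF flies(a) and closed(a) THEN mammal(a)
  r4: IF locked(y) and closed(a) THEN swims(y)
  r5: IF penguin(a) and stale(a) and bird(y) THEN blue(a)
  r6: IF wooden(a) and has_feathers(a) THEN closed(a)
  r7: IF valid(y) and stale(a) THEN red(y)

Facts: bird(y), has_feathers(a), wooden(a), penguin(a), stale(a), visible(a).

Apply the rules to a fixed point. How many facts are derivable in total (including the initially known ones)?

Round 1 — r5, r6, derive blue(a), closed(a).
Round 2 — r2, derive flies(a).
Round 3 — r3, derive mammal(a).
Round 4 — r1, derive green(y).
Closure: {bird(y), blue(a), closed(a), flies(a), green(y), has_feathers(a), mammal(a), penguin(a), stale(a), visible(a), wooden(a)} — 11 facts.

11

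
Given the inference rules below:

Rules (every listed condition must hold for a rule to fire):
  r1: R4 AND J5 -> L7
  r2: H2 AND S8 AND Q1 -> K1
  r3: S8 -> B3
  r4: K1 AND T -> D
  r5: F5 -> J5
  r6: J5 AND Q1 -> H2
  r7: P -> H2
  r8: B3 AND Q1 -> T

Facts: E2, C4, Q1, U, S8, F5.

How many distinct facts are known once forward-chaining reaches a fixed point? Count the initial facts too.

12

[1] r3 [S8 -> B3]; r5 [F5 -> J5]. ⇒ new: B3, J5.
[2] r6 [J5 AND Q1 -> H2]; r8 [B3 AND Q1 -> T]. ⇒ new: H2, T.
[3] r2 [H2 AND S8 AND Q1 -> K1]. ⇒ new: K1.
[4] r4 [K1 AND T -> D]. ⇒ new: D.
Closure: {B3, C4, D, E2, F5, H2, J5, K1, Q1, S8, T, U} — 12 facts.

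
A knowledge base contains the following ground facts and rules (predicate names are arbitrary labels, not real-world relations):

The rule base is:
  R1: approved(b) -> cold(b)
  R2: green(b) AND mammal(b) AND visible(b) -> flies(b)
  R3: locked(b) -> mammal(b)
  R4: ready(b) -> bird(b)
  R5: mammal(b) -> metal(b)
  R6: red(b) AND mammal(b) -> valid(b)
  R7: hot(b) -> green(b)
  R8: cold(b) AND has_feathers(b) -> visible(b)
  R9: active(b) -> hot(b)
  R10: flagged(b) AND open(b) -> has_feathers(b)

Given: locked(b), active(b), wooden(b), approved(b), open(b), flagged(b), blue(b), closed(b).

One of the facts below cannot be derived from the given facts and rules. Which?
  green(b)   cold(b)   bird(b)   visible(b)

bird(b)

Round 1: R1 [approved(b) -> cold(b)]; R3 [locked(b) -> mammal(b)]; R9 [active(b) -> hot(b)]; R10 [flagged(b) AND open(b) -> has_feathers(b)]. New: cold(b), mammal(b), hot(b), has_feathers(b).
Round 2: R5 [mammal(b) -> metal(b)]; R7 [hot(b) -> green(b)]; R8 [cold(b) AND has_feathers(b) -> visible(b)]. New: metal(b), green(b), visible(b).
Round 3: R2 [green(b) AND mammal(b) AND visible(b) -> flies(b)]. New: flies(b).
Derived: green(b) (round 2), visible(b) (round 2), cold(b) (round 1). bird(b) never appears in any round.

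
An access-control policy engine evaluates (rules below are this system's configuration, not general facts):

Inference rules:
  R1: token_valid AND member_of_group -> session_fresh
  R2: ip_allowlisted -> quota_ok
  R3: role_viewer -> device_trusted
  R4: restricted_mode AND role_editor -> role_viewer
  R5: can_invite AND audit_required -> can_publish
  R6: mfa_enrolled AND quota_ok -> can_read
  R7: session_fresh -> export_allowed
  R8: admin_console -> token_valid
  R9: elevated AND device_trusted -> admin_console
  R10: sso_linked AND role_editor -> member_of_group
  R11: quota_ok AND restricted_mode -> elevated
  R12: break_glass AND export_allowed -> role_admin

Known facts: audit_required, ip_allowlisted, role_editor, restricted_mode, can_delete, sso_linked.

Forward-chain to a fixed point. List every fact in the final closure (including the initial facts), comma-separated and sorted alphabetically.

Round 1 fires R2, R4, R10, giving quota_ok, role_viewer, member_of_group.
Round 2 fires R3, R11, giving device_trusted, elevated.
Round 3 fires R9, giving admin_console.
Round 4 fires R8, giving token_valid.
Round 5 fires R1, giving session_fresh.
Round 6 fires R7, giving export_allowed.

admin_console, audit_required, can_delete, device_trusted, elevated, export_allowed, ip_allowlisted, member_of_group, quota_ok, restricted_mode, role_editor, role_viewer, session_fresh, sso_linked, token_valid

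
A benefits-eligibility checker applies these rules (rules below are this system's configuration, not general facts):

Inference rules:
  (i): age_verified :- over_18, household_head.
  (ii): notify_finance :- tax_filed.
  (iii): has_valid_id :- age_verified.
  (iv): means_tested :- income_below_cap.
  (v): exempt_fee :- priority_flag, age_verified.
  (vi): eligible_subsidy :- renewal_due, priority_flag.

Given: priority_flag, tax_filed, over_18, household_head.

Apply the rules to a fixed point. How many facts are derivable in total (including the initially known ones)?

8

Round 1: (i) [age_verified :- over_18, household_head.]; (ii) [notify_finance :- tax_filed.]. New: age_verified, notify_finance.
Round 2: (iii) [has_valid_id :- age_verified.]; (v) [exempt_fee :- priority_flag, age_verified.]. New: has_valid_id, exempt_fee.
Closure: {age_verified, exempt_fee, has_valid_id, household_head, notify_finance, over_18, priority_flag, tax_filed} — 8 facts.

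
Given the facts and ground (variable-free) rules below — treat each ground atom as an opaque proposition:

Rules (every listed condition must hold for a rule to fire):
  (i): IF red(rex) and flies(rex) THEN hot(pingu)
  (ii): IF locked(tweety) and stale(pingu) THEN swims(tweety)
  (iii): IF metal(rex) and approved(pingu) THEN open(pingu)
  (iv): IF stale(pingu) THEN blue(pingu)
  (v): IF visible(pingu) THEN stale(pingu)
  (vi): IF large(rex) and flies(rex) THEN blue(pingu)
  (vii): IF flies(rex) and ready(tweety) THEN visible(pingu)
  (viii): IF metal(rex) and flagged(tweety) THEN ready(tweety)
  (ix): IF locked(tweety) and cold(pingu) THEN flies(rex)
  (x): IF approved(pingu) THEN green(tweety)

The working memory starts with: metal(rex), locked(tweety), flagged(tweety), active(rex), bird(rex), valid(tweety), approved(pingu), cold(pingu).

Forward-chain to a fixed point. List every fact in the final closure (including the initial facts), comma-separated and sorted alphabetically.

active(rex), approved(pingu), bird(rex), blue(pingu), cold(pingu), flagged(tweety), flies(rex), green(tweety), locked(tweety), metal(rex), open(pingu), ready(tweety), stale(pingu), swims(tweety), valid(tweety), visible(pingu)

[1] (iii) [IF metal(rex) and approved(pingu) THEN open(pingu)]; (viii) [IF metal(rex) and flagged(tweety) THEN ready(tweety)]; (ix) [IF locked(tweety) and cold(pingu) THEN flies(rex)]; (x) [IF approved(pingu) THEN green(tweety)]. ⇒ new: open(pingu), ready(tweety), flies(rex), green(tweety).
[2] (vii) [IF flies(rex) and ready(tweety) THEN visible(pingu)]. ⇒ new: visible(pingu).
[3] (v) [IF visible(pingu) THEN stale(pingu)]. ⇒ new: stale(pingu).
[4] (ii) [IF locked(tweety) and stale(pingu) THEN swims(tweety)]; (iv) [IF stale(pingu) THEN blue(pingu)]. ⇒ new: swims(tweety), blue(pingu).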